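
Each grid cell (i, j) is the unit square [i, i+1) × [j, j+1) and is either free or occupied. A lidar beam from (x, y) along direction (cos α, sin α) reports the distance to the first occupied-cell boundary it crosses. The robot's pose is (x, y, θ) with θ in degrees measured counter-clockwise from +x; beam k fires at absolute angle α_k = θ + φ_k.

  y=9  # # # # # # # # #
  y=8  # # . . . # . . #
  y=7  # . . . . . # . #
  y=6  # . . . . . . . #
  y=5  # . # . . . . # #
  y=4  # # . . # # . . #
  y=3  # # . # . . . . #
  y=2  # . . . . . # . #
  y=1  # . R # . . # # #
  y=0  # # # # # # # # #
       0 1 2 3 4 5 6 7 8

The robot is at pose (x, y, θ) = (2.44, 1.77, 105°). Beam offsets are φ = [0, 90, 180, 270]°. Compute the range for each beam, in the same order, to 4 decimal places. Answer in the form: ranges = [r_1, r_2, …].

beam 1: φ=0°, α=105°
  cosα=-0.2588 sinα=0.9659 | (2,1) | tMaxX 1.7000 tMaxY 0.2381 | tΔX 3.8637 tΔY 1.0353
    t=0.2381 [y] (2,2)
    t=1.2734 [y] (2,3)
    t=1.7000 [x] (1,3) — stop
  → r_1 = 1.7000
beam 2: φ=90°, α=195°
  cosα=-0.9659 sinα=-0.2588 | (2,1) | tMaxX 0.4555 tMaxY 2.9751 | tΔX 1.0353 tΔY 3.8637
    t=0.4555 [x] (1,1)
    t=1.4908 [x] (0,1) — stop
  → r_2 = 1.4908
beam 3: φ=180°, α=285°
  cosα=0.2588 sinα=-0.9659 | (2,1) | tMaxX 2.1637 tMaxY 0.7972 | tΔX 3.8637 tΔY 1.0353
    t=0.7972 [y] (2,0) — stop
  → r_3 = 0.7972
beam 4: φ=270°, α=15°
  cosα=0.9659 sinα=0.2588 | (2,1) | tMaxX 0.5798 tMaxY 0.8887 | tΔX 1.0353 tΔY 3.8637
    t=0.5798 [x] (3,1) — stop
  → r_4 = 0.5798

ranges = [1.7000, 1.4908, 0.7972, 0.5798]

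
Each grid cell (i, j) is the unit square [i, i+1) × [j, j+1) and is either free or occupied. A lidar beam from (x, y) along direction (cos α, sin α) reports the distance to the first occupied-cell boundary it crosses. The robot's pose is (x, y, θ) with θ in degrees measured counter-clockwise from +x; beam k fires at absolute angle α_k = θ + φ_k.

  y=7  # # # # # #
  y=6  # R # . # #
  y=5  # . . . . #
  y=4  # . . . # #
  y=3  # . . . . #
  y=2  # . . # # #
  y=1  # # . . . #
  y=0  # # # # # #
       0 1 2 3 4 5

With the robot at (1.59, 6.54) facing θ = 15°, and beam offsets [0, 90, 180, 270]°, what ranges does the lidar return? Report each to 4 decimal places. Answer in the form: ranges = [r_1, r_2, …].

ranges = [0.4245, 0.4762, 0.6108, 5.7354]

beam 1: φ=0°, α=15°
  direction (0.9659, 0.2588); cell (1,6); t to first gridline: x 0.4245, y 1.7773 (then +1.0353 / +3.8637)
    (2,6) via x @ 0.4245  # hit
  → r_1 = 0.4245
beam 2: φ=90°, α=105°
  direction (-0.2588, 0.9659); cell (1,6); t to first gridline: x 2.2796, y 0.4762 (then +3.8637 / +1.0353)
    (1,7) via y @ 0.4762  # hit
  → r_2 = 0.4762
beam 3: φ=180°, α=195°
  direction (-0.9659, -0.2588); cell (1,6); t to first gridline: x 0.6108, y 2.0864 (then +1.0353 / +3.8637)
    (0,6) via x @ 0.6108  # hit
  → r_3 = 0.6108
beam 4: φ=270°, α=285°
  direction (0.2588, -0.9659); cell (1,6); t to first gridline: x 1.5841, y 0.5590 (then +3.8637 / +1.0353)
    (1,5) via y @ 0.5590
    (2,5) via x @ 1.5841
    (2,4) via y @ 1.5943
    (2,3) via y @ 2.6296
    (2,2) via y @ 3.6649
    (2,1) via y @ 4.7002
    (3,1) via x @ 5.4478
    (3,0) via y @ 5.7354  # hit
  → r_4 = 5.7354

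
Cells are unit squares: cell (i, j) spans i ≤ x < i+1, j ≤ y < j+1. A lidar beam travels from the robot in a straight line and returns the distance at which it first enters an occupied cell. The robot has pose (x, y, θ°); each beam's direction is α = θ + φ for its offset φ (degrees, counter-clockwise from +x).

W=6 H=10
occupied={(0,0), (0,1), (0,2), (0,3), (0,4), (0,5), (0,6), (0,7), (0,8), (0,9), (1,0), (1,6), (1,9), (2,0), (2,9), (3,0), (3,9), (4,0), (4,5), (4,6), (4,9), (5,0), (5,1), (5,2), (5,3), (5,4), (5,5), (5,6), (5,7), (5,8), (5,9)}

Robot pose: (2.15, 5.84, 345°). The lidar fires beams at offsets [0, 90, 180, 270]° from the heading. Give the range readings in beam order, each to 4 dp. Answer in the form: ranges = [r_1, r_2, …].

ranges = [1.9153, 3.2715, 0.6182, 4.4433]

beam 1: φ=0°, α=345°
  d=(0.9659,-0.2588)  start (2,5)  tX=0.8800 tY=3.2455  stride 1/|dx|=1.0353 1/|dy|=3.8637
    cross x-line → (3,5), t=0.8800
    cross x-line → (4,5), t=1.9153 (wall)
  → r_1 = 1.9153
beam 2: φ=90°, α=75°
  d=(0.2588,0.9659)  start (2,5)  tX=3.2841 tY=0.1656  stride 1/|dx|=3.8637 1/|dy|=1.0353
    cross y-line → (2,6), t=0.1656
    cross y-line → (2,7), t=1.2009
    cross y-line → (2,8), t=2.2362
    cross y-line → (2,9), t=3.2715 (wall)
  → r_2 = 3.2715
beam 3: φ=180°, α=165°
  d=(-0.9659,0.2588)  start (2,5)  tX=0.1553 tY=0.6182  stride 1/|dx|=1.0353 1/|dy|=3.8637
    cross x-line → (1,5), t=0.1553
    cross y-line → (1,6), t=0.6182 (wall)
  → r_3 = 0.6182
beam 4: φ=270°, α=255°
  d=(-0.2588,-0.9659)  start (2,5)  tX=0.5796 tY=0.8696  stride 1/|dx|=3.8637 1/|dy|=1.0353
    cross x-line → (1,5), t=0.5796
    cross y-line → (1,4), t=0.8696
    cross y-line → (1,3), t=1.9049
    cross y-line → (1,2), t=2.9402
    cross y-line → (1,1), t=3.9755
    cross x-line → (0,1), t=4.4433 (wall)
  → r_4 = 4.4433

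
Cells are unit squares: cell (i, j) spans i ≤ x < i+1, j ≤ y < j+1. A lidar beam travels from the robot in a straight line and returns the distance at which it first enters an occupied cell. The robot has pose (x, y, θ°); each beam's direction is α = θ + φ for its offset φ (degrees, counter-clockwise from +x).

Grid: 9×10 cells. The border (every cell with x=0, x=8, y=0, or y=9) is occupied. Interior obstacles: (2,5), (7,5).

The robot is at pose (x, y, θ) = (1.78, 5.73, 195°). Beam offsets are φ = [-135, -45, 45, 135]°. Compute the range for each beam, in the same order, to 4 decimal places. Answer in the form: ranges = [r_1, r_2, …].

beam 1: φ=-135°, α=60°
  cosα=0.5000 sinα=0.8660 | (1,5) | tMaxX 0.4400 tMaxY 0.3118 | tΔX 2.0000 tΔY 1.1547
    t=0.3118 [y] (1,6)
    t=0.4400 [x] (2,6)
    t=1.4665 [y] (2,7)
    t=2.4400 [x] (3,7)
    t=2.6212 [y] (3,8)
    t=3.7759 [y] (3,9) — stop
  → r_1 = 3.7759
beam 2: φ=-45°, α=150°
  cosα=-0.8660 sinα=0.5000 | (1,5) | tMaxX 0.9007 tMaxY 0.5400 | tΔX 1.1547 tΔY 2.0000
    t=0.5400 [y] (1,6)
    t=0.9007 [x] (0,6) — stop
  → r_2 = 0.9007
beam 3: φ=45°, α=240°
  cosα=-0.5000 sinα=-0.8660 | (1,5) | tMaxX 1.5600 tMaxY 0.8429 | tΔX 2.0000 tΔY 1.1547
    t=0.8429 [y] (1,4)
    t=1.5600 [x] (0,4) — stop
  → r_3 = 1.5600
beam 4: φ=135°, α=330°
  cosα=0.8660 sinα=-0.5000 | (1,5) | tMaxX 0.2540 tMaxY 1.4600 | tΔX 1.1547 tΔY 2.0000
    t=0.2540 [x] (2,5) — stop
  → r_4 = 0.2540

ranges = [3.7759, 0.9007, 1.5600, 0.2540]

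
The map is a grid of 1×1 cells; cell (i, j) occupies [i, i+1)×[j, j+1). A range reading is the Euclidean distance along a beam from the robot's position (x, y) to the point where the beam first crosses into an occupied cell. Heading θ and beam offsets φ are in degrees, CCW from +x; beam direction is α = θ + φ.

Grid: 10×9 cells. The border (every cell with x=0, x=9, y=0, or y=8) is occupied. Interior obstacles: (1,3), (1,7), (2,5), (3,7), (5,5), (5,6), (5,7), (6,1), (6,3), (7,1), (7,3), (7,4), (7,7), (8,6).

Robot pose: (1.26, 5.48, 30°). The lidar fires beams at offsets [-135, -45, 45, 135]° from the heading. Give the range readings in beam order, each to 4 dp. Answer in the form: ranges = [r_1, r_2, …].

beam 1: φ=-135°, α=255°
  direction (-0.2588, -0.9659); cell (1,5); t to first gridline: x 1.0046, y 0.4969 (then +3.8637 / +1.0353)
    (1,4) via y @ 0.4969
    (0,4) via x @ 1.0046  # hit
  → r_1 = 1.0046
beam 2: φ=-45°, α=345°
  direction (0.9659, -0.2588); cell (1,5); t to first gridline: x 0.7661, y 1.8546 (then +1.0353 / +3.8637)
    (2,5) via x @ 0.7661  # hit
  → r_2 = 0.7661
beam 3: φ=45°, α=75°
  direction (0.2588, 0.9659); cell (1,5); t to first gridline: x 2.8591, y 0.5383 (then +3.8637 / +1.0353)
    (1,6) via y @ 0.5383
    (1,7) via y @ 1.5736  # hit
  → r_3 = 1.5736
beam 4: φ=135°, α=165°
  direction (-0.9659, 0.2588); cell (1,5); t to first gridline: x 0.2692, y 2.0091 (then +1.0353 / +3.8637)
    (0,5) via x @ 0.2692  # hit
  → r_4 = 0.2692

ranges = [1.0046, 0.7661, 1.5736, 0.2692]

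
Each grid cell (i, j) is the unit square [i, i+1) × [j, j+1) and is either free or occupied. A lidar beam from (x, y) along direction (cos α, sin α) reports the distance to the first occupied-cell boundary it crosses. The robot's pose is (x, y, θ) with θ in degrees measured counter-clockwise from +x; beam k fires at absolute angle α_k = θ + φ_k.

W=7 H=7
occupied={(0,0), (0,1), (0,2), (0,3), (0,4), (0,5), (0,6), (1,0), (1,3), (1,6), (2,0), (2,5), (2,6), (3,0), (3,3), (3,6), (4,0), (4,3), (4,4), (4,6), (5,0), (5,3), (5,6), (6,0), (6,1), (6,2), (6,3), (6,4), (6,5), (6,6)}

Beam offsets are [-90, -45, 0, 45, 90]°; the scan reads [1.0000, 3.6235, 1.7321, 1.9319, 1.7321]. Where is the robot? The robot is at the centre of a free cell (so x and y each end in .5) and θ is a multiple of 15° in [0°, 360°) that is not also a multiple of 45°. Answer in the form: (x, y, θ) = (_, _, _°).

The pose lattice has 19·16 = 304 candidates. Test each by forward raycasting.
  (4.5, 2.5, 150°): beam 1 = 0.5774 ≠ 1.0000 ✗
  (3.5, 4.5, 285°): beam 1 = 1.9319 ≠ 1.0000 ✗
  (2.5, 3.5, 285°): beam 1 = 0.5176 ≠ 1.0000 ✗
  …
  (2.5, 1.5, 60°): r_1=1.0000, r_2=3.6235, r_3=1.7321, r_4=1.9319, r_5=1.7321 — all match ✓
Unique over the lattice → pose = (2.5, 1.5, 60°).

(x, y, θ) = (2.5, 1.5, 60°)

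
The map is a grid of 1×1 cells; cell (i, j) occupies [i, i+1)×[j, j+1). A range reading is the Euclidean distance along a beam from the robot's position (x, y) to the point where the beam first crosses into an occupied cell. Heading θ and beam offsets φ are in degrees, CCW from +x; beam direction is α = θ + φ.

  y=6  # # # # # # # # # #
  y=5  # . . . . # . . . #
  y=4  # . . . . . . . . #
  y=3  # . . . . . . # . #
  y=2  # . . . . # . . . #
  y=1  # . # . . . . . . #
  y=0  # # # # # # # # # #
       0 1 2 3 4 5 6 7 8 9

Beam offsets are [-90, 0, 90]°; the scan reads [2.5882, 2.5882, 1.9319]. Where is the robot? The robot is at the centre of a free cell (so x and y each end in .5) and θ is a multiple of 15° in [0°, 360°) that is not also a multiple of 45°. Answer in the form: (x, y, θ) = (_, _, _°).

(x, y, θ) = (3.5, 3.5, 165°)

Candidates: 36 free-cell centres × 16 headings = 576 poses. Raycast each; keep the one whose scan matches to 4 dp.
  (7.5, 2.5, 330°): beam 1 = 1.7321 ≠ 2.5882 ✗
  (4.5, 4.5, 255°): beam 1 = 3.6235 ≠ 2.5882 ✗
  (7.5, 1.5, 30°): beam 1 = 0.5774 ≠ 2.5882 ✗
  (7.5, 4.5, 165°): beam 1 = 1.5529 ≠ 2.5882 ✗
  …
  (3.5, 3.5, 165°): r_1=2.5882, r_2=2.5882, r_3=1.9319 — all match ✓
Unique over the lattice → pose = (3.5, 3.5, 165°).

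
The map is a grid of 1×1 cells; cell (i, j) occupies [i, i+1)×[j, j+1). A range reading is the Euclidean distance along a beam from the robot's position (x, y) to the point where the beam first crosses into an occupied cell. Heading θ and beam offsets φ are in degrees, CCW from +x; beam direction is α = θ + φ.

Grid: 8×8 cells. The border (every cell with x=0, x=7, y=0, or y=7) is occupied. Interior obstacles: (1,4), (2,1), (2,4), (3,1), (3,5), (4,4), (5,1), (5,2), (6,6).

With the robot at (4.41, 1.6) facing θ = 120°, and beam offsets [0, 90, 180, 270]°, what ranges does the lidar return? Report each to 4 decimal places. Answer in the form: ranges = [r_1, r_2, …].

ranges = [2.8200, 0.4734, 0.6928, 0.6813]

beam 1: φ=0°, α=120°
  direction (-0.5000, 0.8660); cell (4,1); t to first gridline: x 0.8200, y 0.4619 (then +2.0000 / +1.1547)
    (4,2) via y @ 0.4619
    (3,2) via x @ 0.8200
    (3,3) via y @ 1.6166
    (3,4) via y @ 2.7713
    (2,4) via x @ 2.8200  # hit
  → r_1 = 2.8200
beam 2: φ=90°, α=210°
  direction (-0.8660, -0.5000); cell (4,1); t to first gridline: x 0.4734, y 1.2000 (then +1.1547 / +2.0000)
    (3,1) via x @ 0.4734  # hit
  → r_2 = 0.4734
beam 3: φ=180°, α=300°
  direction (0.5000, -0.8660); cell (4,1); t to first gridline: x 1.1800, y 0.6928 (then +2.0000 / +1.1547)
    (4,0) via y @ 0.6928  # hit
  → r_3 = 0.6928
beam 4: φ=270°, α=30°
  direction (0.8660, 0.5000); cell (4,1); t to first gridline: x 0.6813, y 0.8000 (then +1.1547 / +2.0000)
    (5,1) via x @ 0.6813  # hit
  → r_4 = 0.6813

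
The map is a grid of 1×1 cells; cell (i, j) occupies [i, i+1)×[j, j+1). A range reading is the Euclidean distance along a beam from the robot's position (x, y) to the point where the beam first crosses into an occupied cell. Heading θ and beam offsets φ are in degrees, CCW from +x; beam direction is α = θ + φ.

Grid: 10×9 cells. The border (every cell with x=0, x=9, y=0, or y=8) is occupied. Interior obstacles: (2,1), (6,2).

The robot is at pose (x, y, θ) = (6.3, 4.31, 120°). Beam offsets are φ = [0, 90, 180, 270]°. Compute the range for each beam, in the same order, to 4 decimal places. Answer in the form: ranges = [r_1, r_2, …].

ranges = [4.2608, 4.6200, 3.8221, 3.1177]

beam 1: φ=0°, α=120°
  dir = (cos 120°, sin 120°) = (-0.5000, 0.8660); from cell (6,4)
  next x-line at t=0.6000, next y-line at t=0.7967; Δt_x=2.0000, Δt_y=1.1547
    x: enter (5,4) at t=0.6000
    y: enter (5,5) at t=0.7967
    y: enter (5,6) at t=1.9514
    x: enter (4,6) at t=2.6000
    y: enter (4,7) at t=3.1061
    y: enter (4,8) at t=4.2608 ← occupied
  → r_1 = 4.2608
beam 2: φ=90°, α=210°
  dir = (cos 210°, sin 210°) = (-0.8660, -0.5000); from cell (6,4)
  next x-line at t=0.3464, next y-line at t=0.6200; Δt_x=1.1547, Δt_y=2.0000
    x: enter (5,4) at t=0.3464
    y: enter (5,3) at t=0.6200
    x: enter (4,3) at t=1.5011
    y: enter (4,2) at t=2.6200
    x: enter (3,2) at t=2.6558
    x: enter (2,2) at t=3.8105
    y: enter (2,1) at t=4.6200 ← occupied
  → r_2 = 4.6200
beam 3: φ=180°, α=300°
  dir = (cos 300°, sin 300°) = (0.5000, -0.8660); from cell (6,4)
  next x-line at t=1.4000, next y-line at t=0.3580; Δt_x=2.0000, Δt_y=1.1547
    y: enter (6,3) at t=0.3580
    x: enter (7,3) at t=1.4000
    y: enter (7,2) at t=1.5127
    y: enter (7,1) at t=2.6674
    x: enter (8,1) at t=3.4000
    y: enter (8,0) at t=3.8221 ← occupied
  → r_3 = 3.8221
beam 4: φ=270°, α=30°
  dir = (cos 30°, sin 30°) = (0.8660, 0.5000); from cell (6,4)
  next x-line at t=0.8083, next y-line at t=1.3800; Δt_x=1.1547, Δt_y=2.0000
    x: enter (7,4) at t=0.8083
    y: enter (7,5) at t=1.3800
    x: enter (8,5) at t=1.9630
    x: enter (9,5) at t=3.1177 ← occupied
  → r_4 = 3.1177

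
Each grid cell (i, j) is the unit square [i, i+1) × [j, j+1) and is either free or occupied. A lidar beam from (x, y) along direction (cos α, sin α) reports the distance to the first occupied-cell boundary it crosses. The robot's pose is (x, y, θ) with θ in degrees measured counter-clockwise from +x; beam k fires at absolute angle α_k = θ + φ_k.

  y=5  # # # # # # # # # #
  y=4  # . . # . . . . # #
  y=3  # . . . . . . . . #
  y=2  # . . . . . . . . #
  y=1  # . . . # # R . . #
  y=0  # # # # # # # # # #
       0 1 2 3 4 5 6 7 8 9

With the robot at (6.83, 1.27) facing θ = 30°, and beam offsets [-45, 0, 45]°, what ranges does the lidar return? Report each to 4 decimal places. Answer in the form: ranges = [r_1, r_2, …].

ranges = [1.0432, 2.5057, 3.8616]

beam 1: φ=-45°, α=345°
  direction (0.9659, -0.2588); cell (6,1); t to first gridline: x 0.1760, y 1.0432 (then +1.0353 / +3.8637)
    (7,1) via x @ 0.1760
    (7,0) via y @ 1.0432  # hit
  → r_1 = 1.0432
beam 2: φ=0°, α=30°
  direction (0.8660, 0.5000); cell (6,1); t to first gridline: x 0.1963, y 1.4600 (then +1.1547 / +2.0000)
    (7,1) via x @ 0.1963
    (8,1) via x @ 1.3510
    (8,2) via y @ 1.4600
    (9,2) via x @ 2.5057  # hit
  → r_2 = 2.5057
beam 3: φ=45°, α=75°
  direction (0.2588, 0.9659); cell (6,1); t to first gridline: x 0.6568, y 0.7558 (then +3.8637 / +1.0353)
    (7,1) via x @ 0.6568
    (7,2) via y @ 0.7558
    (7,3) via y @ 1.7910
    (7,4) via y @ 2.8263
    (7,5) via y @ 3.8616  # hit
  → r_3 = 3.8616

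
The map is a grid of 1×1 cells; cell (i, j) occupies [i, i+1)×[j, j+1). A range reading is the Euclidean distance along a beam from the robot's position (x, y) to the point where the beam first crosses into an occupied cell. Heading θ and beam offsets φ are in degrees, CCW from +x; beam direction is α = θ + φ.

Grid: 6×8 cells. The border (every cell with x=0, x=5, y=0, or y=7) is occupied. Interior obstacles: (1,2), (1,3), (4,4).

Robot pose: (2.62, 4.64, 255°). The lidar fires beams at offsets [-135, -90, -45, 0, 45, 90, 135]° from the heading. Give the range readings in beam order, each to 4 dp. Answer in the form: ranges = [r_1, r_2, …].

ranges = [2.7251, 1.6771, 1.2800, 2.3955, 4.2031, 1.4287, 2.7482]

beam 1: φ=-135°, α=120°
  d=(-0.5000,0.8660)  start (2,4)  tX=1.2400 tY=0.4157  stride 1/|dx|=2.0000 1/|dy|=1.1547
    cross y-line → (2,5), t=0.4157
    cross x-line → (1,5), t=1.2400
    cross y-line → (1,6), t=1.5704
    cross y-line → (1,7), t=2.7251 (wall)
  → r_1 = 2.7251
beam 2: φ=-90°, α=165°
  d=(-0.9659,0.2588)  start (2,4)  tX=0.6419 tY=1.3909  stride 1/|dx|=1.0353 1/|dy|=3.8637
    cross x-line → (1,4), t=0.6419
    cross y-line → (1,5), t=1.3909
    cross x-line → (0,5), t=1.6771 (wall)
  → r_2 = 1.6771
beam 3: φ=-45°, α=210°
  d=(-0.8660,-0.5000)  start (2,4)  tX=0.7159 tY=1.2800  stride 1/|dx|=1.1547 1/|dy|=2.0000
    cross x-line → (1,4), t=0.7159
    cross y-line → (1,3), t=1.2800 (wall)
  → r_3 = 1.2800
beam 4: φ=0°, α=255°
  d=(-0.2588,-0.9659)  start (2,4)  tX=2.3955 tY=0.6626  stride 1/|dx|=3.8637 1/|dy|=1.0353
    cross y-line → (2,3), t=0.6626
    cross y-line → (2,2), t=1.6979
    cross x-line → (1,2), t=2.3955 (wall)
  → r_4 = 2.3955
beam 5: φ=45°, α=300°
  d=(0.5000,-0.8660)  start (2,4)  tX=0.7600 tY=0.7390  stride 1/|dx|=2.0000 1/|dy|=1.1547
    cross y-line → (2,3), t=0.7390
    cross x-line → (3,3), t=0.7600
    cross y-line → (3,2), t=1.8937
    cross x-line → (4,2), t=2.7600
    cross y-line → (4,1), t=3.0484
    cross y-line → (4,0), t=4.2031 (wall)
  → r_5 = 4.2031
beam 6: φ=90°, α=345°
  d=(0.9659,-0.2588)  start (2,4)  tX=0.3934 tY=2.4728  stride 1/|dx|=1.0353 1/|dy|=3.8637
    cross x-line → (3,4), t=0.3934
    cross x-line → (4,4), t=1.4287 (wall)
  → r_6 = 1.4287
beam 7: φ=135°, α=30°
  d=(0.8660,0.5000)  start (2,4)  tX=0.4388 tY=0.7200  stride 1/|dx|=1.1547 1/|dy|=2.0000
    cross x-line → (3,4), t=0.4388
    cross y-line → (3,5), t=0.7200
    cross x-line → (4,5), t=1.5935
    cross y-line → (4,6), t=2.7200
    cross x-line → (5,6), t=2.7482 (wall)
  → r_7 = 2.7482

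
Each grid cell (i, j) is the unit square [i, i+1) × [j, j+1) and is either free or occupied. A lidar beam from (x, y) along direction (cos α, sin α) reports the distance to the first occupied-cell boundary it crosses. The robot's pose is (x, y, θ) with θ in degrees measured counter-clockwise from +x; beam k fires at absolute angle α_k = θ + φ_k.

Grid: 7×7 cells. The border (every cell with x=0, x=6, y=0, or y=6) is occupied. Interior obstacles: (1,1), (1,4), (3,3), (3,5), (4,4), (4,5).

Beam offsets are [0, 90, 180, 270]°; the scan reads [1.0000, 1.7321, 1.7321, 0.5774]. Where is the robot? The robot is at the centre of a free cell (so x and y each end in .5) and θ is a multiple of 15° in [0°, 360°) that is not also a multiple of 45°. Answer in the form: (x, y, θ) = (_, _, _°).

(x, y, θ) = (5.5, 2.5, 60°)

Candidates: 19 free-cell centres × 16 headings = 304 poses. Raycast each; keep the one whose scan matches to 4 dp.
  (2.5, 2.5, 60°): beam 3 = 1.0000 ≠ 1.7321 ✗
  (2.5, 2.5, 15°): beam 1 = 3.6235 ≠ 1.0000 ✗
  (2.5, 4.5, 120°): beam 1 = 1.7321 ≠ 1.0000 ✗
  (1.5, 3.5, 285°): beam 1 = 1.5529 ≠ 1.0000 ✗
  …
  (5.5, 2.5, 60°): r_1=1.0000, r_2=1.7321, r_3=1.7321, r_4=0.5774 — all match ✓
No second candidate reproduces the full scan.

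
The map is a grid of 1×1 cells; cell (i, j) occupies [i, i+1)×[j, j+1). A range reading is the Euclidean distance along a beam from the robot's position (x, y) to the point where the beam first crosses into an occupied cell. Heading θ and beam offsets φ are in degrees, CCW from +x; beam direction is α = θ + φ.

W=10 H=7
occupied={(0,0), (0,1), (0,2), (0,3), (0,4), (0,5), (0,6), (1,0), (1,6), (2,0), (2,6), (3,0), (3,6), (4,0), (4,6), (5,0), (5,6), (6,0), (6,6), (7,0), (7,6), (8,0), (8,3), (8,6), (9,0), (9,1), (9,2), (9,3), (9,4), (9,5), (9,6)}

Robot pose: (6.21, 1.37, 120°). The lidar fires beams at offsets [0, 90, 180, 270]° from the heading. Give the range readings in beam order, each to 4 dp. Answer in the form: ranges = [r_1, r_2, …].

beam 1: φ=0°, α=120°
  cosα=-0.5000 sinα=0.8660 | (6,1) | tMaxX 0.4200 tMaxY 0.7275 | tΔX 2.0000 tΔY 1.1547
    t=0.4200 [x] (5,1)
    t=0.7275 [y] (5,2)
    t=1.8822 [y] (5,3)
    t=2.4200 [x] (4,3)
    t=3.0369 [y] (4,4)
    t=4.1916 [y] (4,5)
    t=4.4200 [x] (3,5)
    t=5.3463 [y] (3,6) — stop
  → r_1 = 5.3463
beam 2: φ=90°, α=210°
  cosα=-0.8660 sinα=-0.5000 | (6,1) | tMaxX 0.2425 tMaxY 0.7400 | tΔX 1.1547 tΔY 2.0000
    t=0.2425 [x] (5,1)
    t=0.7400 [y] (5,0) — stop
  → r_2 = 0.7400
beam 3: φ=180°, α=300°
  cosα=0.5000 sinα=-0.8660 | (6,1) | tMaxX 1.5800 tMaxY 0.4272 | tΔX 2.0000 tΔY 1.1547
    t=0.4272 [y] (6,0) — stop
  → r_3 = 0.4272
beam 4: φ=270°, α=30°
  cosα=0.8660 sinα=0.5000 | (6,1) | tMaxX 0.9122 tMaxY 1.2600 | tΔX 1.1547 tΔY 2.0000
    t=0.9122 [x] (7,1)
    t=1.2600 [y] (7,2)
    t=2.0669 [x] (8,2)
    t=3.2216 [x] (9,2) — stop
  → r_4 = 3.2216

ranges = [5.3463, 0.7400, 0.4272, 3.2216]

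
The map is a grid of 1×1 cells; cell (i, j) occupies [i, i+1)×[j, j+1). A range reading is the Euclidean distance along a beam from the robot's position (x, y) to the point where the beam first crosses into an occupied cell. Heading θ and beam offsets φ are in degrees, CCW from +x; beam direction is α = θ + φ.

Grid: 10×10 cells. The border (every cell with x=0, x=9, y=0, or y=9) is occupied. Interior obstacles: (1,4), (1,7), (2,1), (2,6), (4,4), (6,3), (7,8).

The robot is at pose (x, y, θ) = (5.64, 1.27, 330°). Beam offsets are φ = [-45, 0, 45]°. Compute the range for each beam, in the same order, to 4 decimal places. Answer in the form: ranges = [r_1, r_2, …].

beam 1: φ=-45°, α=285°
  dir = (cos 285°, sin 285°) = (0.2588, -0.9659); from cell (5,1)
  next x-line at t=1.3909, next y-line at t=0.2795; Δt_x=3.8637, Δt_y=1.0353
    y: enter (5,0) at t=0.2795 ← occupied
  → r_1 = 0.2795
beam 2: φ=0°, α=330°
  dir = (cos 330°, sin 330°) = (0.8660, -0.5000); from cell (5,1)
  next x-line at t=0.4157, next y-line at t=0.5400; Δt_x=1.1547, Δt_y=2.0000
    x: enter (6,1) at t=0.4157
    y: enter (6,0) at t=0.5400 ← occupied
  → r_2 = 0.5400
beam 3: φ=45°, α=15°
  dir = (cos 15°, sin 15°) = (0.9659, 0.2588); from cell (5,1)
  next x-line at t=0.3727, next y-line at t=2.8205; Δt_x=1.0353, Δt_y=3.8637
    x: enter (6,1) at t=0.3727
    x: enter (7,1) at t=1.4080
    x: enter (8,1) at t=2.4433
    y: enter (8,2) at t=2.8205
    x: enter (9,2) at t=3.4785 ← occupied
  → r_3 = 3.4785

ranges = [0.2795, 0.5400, 3.4785]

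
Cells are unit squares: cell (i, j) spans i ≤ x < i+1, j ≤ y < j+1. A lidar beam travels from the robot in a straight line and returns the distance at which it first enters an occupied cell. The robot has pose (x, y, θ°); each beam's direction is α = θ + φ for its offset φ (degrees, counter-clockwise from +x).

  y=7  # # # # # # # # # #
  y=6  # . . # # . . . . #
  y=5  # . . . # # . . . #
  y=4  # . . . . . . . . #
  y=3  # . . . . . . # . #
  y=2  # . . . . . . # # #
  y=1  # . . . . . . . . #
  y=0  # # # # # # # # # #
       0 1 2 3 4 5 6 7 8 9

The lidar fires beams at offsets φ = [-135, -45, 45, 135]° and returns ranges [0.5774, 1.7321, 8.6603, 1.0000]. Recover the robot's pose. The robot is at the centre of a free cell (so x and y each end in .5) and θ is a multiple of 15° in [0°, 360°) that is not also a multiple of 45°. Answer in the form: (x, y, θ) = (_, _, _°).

Candidates: 41 free-cell centres × 16 headings = 656 poses. Raycast each; keep the one whose scan matches to 4 dp.
  (6.5, 2.5, 285°): beam 1 = 6.3509 ≠ 0.5774 ✗
  (3.5, 4.5, 60°): beam 1 = 3.6235 ≠ 0.5774 ✗
  (6.5, 1.5, 195°): beam 1 = 1.0000 ≠ 0.5774 ✗
  …
  (8.5, 5.5, 165°): r_1=0.5774, r_2=1.7321, r_3=8.6603, r_4=1.0000 — all match ✓
Only this pose fits every beam.

(x, y, θ) = (8.5, 5.5, 165°)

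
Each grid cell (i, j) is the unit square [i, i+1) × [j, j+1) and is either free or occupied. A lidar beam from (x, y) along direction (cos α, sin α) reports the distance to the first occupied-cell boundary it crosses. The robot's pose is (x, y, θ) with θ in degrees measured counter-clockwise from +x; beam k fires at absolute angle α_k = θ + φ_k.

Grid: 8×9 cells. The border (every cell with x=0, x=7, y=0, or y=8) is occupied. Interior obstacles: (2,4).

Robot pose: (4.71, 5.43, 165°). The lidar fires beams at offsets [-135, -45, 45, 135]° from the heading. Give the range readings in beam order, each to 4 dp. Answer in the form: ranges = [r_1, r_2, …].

beam 1: φ=-135°, α=30°
  cosα=0.8660 sinα=0.5000 | (4,5) | tMaxX 0.3349 tMaxY 1.1400 | tΔX 1.1547 tΔY 2.0000
    t=0.3349 [x] (5,5)
    t=1.1400 [y] (5,6)
    t=1.4896 [x] (6,6)
    t=2.6443 [x] (7,6) — stop
  → r_1 = 2.6443
beam 2: φ=-45°, α=120°
  cosα=-0.5000 sinα=0.8660 | (4,5) | tMaxX 1.4200 tMaxY 0.6582 | tΔX 2.0000 tΔY 1.1547
    t=0.6582 [y] (4,6)
    t=1.4200 [x] (3,6)
    t=1.8129 [y] (3,7)
    t=2.9676 [y] (3,8) — stop
  → r_2 = 2.9676
beam 3: φ=45°, α=210°
  cosα=-0.8660 sinα=-0.5000 | (4,5) | tMaxX 0.8198 tMaxY 0.8600 | tΔX 1.1547 tΔY 2.0000
    t=0.8198 [x] (3,5)
    t=0.8600 [y] (3,4)
    t=1.9745 [x] (2,4) — stop
  → r_3 = 1.9745
beam 4: φ=135°, α=300°
  cosα=0.5000 sinα=-0.8660 | (4,5) | tMaxX 0.5800 tMaxY 0.4965 | tΔX 2.0000 tΔY 1.1547
    t=0.4965 [y] (4,4)
    t=0.5800 [x] (5,4)
    t=1.6512 [y] (5,3)
    t=2.5800 [x] (6,3)
    t=2.8059 [y] (6,2)
    t=3.9606 [y] (6,1)
    t=4.5800 [x] (7,1) — stop
  → r_4 = 4.5800

ranges = [2.6443, 2.9676, 1.9745, 4.5800]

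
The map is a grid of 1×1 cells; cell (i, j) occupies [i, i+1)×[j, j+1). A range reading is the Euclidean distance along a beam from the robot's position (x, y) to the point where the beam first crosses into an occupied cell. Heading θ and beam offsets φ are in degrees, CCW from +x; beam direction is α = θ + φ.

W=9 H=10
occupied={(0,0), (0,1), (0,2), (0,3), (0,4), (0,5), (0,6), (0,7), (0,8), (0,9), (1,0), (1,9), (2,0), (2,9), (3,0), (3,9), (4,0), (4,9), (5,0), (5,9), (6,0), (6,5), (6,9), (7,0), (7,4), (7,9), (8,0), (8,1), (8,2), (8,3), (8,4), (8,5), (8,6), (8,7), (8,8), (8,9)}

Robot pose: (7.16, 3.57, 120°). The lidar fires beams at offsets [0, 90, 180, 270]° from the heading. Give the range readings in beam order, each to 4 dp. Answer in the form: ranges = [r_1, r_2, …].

beam 1: φ=0°, α=120°
  d=(-0.5000,0.8660)  start (7,3)  tX=0.3200 tY=0.4965  stride 1/|dx|=2.0000 1/|dy|=1.1547
    cross x-line → (6,3), t=0.3200
    cross y-line → (6,4), t=0.4965
    cross y-line → (6,5), t=1.6512 (wall)
  → r_1 = 1.6512
beam 2: φ=90°, α=210°
  d=(-0.8660,-0.5000)  start (7,3)  tX=0.1848 tY=1.1400  stride 1/|dx|=1.1547 1/|dy|=2.0000
    cross x-line → (6,3), t=0.1848
    cross y-line → (6,2), t=1.1400
    cross x-line → (5,2), t=1.3395
    cross x-line → (4,2), t=2.4942
    cross y-line → (4,1), t=3.1400
    cross x-line → (3,1), t=3.6489
    cross x-line → (2,1), t=4.8036
    cross y-line → (2,0), t=5.1400 (wall)
  → r_2 = 5.1400
beam 3: φ=180°, α=300°
  d=(0.5000,-0.8660)  start (7,3)  tX=1.6800 tY=0.6582  stride 1/|dx|=2.0000 1/|dy|=1.1547
    cross y-line → (7,2), t=0.6582
    cross x-line → (8,2), t=1.6800 (wall)
  → r_3 = 1.6800
beam 4: φ=270°, α=30°
  d=(0.8660,0.5000)  start (7,3)  tX=0.9699 tY=0.8600  stride 1/|dx|=1.1547 1/|dy|=2.0000
    cross y-line → (7,4), t=0.8600 (wall)
  → r_4 = 0.8600

ranges = [1.6512, 5.1400, 1.6800, 0.8600]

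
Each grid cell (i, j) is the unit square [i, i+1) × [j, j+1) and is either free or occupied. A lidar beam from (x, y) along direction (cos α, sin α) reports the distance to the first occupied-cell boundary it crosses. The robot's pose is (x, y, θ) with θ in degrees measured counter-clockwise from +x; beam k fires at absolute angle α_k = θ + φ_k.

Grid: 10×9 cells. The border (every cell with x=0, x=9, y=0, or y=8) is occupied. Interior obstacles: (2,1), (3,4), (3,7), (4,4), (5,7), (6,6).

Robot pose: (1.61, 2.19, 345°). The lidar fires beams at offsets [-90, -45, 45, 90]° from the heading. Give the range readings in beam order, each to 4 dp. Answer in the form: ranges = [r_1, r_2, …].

beam 1: φ=-90°, α=255°
  d=(-0.2588,-0.9659)  start (1,2)  tX=2.3569 tY=0.1967  stride 1/|dx|=3.8637 1/|dy|=1.0353
    cross y-line → (1,1), t=0.1967
    cross y-line → (1,0), t=1.2320 (wall)
  → r_1 = 1.2320
beam 2: φ=-45°, α=300°
  d=(0.5000,-0.8660)  start (1,2)  tX=0.7800 tY=0.2194  stride 1/|dx|=2.0000 1/|dy|=1.1547
    cross y-line → (1,1), t=0.2194
    cross x-line → (2,1), t=0.7800 (wall)
  → r_2 = 0.7800
beam 3: φ=45°, α=30°
  d=(0.8660,0.5000)  start (1,2)  tX=0.4503 tY=1.6200  stride 1/|dx|=1.1547 1/|dy|=2.0000
    cross x-line → (2,2), t=0.4503
    cross x-line → (3,2), t=1.6050
    cross y-line → (3,3), t=1.6200
    cross x-line → (4,3), t=2.7597
    cross y-line → (4,4), t=3.6200 (wall)
  → r_3 = 3.6200
beam 4: φ=90°, α=75°
  d=(0.2588,0.9659)  start (1,2)  tX=1.5068 tY=0.8386  stride 1/|dx|=3.8637 1/|dy|=1.0353
    cross y-line → (1,3), t=0.8386
    cross x-line → (2,3), t=1.5068
    cross y-line → (2,4), t=1.8738
    cross y-line → (2,5), t=2.9091
    cross y-line → (2,6), t=3.9444
    cross y-line → (2,7), t=4.9797
    cross x-line → (3,7), t=5.3705 (wall)
  → r_4 = 5.3705

ranges = [1.2320, 0.7800, 3.6200, 5.3705]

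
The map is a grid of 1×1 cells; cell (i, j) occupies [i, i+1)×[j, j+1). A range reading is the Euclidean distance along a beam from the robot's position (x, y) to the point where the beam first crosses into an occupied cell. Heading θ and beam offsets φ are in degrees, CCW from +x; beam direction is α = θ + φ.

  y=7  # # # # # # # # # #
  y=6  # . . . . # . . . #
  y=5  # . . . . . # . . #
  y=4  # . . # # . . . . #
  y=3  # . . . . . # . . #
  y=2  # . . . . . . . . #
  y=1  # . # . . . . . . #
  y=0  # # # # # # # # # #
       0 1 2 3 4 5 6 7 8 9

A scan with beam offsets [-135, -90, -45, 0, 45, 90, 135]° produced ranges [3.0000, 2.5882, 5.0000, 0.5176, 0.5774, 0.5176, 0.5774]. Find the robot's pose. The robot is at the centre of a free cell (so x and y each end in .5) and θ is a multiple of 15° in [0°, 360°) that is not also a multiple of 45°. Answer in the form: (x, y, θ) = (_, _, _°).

The pose lattice has 42·16 = 672 candidates. Test each by forward raycasting.
  (2.5, 4.5, 75°): beam 1 = 4.0415 ≠ 3.0000 ✗
  (4.5, 6.5, 60°): beam 1 = 1.5529 ≠ 3.0000 ✗
  (5.5, 1.5, 30°): beam 1 = 0.5176 ≠ 3.0000 ✗
  (1.5, 4.5, 15°): beam 1 = 1.0000 ≠ 3.0000 ✗
  …
  (3.5, 1.5, 165°): r_1=3.0000, r_2=2.5882, r_3=5.0000, r_4=0.5176, r_5=0.5774, r_6=0.5176, r_7=0.5774 — all match ✓
No second candidate reproduces the full scan.

(x, y, θ) = (3.5, 1.5, 165°)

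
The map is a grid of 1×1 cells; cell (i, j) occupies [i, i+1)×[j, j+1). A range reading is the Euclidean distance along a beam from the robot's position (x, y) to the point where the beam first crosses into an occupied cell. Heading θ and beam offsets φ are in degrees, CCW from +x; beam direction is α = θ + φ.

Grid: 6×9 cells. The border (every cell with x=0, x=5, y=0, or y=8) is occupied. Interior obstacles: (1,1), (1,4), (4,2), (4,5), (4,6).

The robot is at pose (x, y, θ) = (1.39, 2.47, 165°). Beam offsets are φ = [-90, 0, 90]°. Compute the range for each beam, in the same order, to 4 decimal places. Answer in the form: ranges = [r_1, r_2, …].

beam 1: φ=-90°, α=75°
  cosα=0.2588 sinα=0.9659 | (1,2) | tMaxX 2.3569 tMaxY 0.5487 | tΔX 3.8637 tΔY 1.0353
    t=0.5487 [y] (1,3)
    t=1.5840 [y] (1,4) — stop
  → r_1 = 1.5840
beam 2: φ=0°, α=165°
  cosα=-0.9659 sinα=0.2588 | (1,2) | tMaxX 0.4038 tMaxY 2.0478 | tΔX 1.0353 tΔY 3.8637
    t=0.4038 [x] (0,2) — stop
  → r_2 = 0.4038
beam 3: φ=90°, α=255°
  cosα=-0.2588 sinα=-0.9659 | (1,2) | tMaxX 1.5068 tMaxY 0.4866 | tΔX 3.8637 tΔY 1.0353
    t=0.4866 [y] (1,1) — stop
  → r_3 = 0.4866

ranges = [1.5840, 0.4038, 0.4866]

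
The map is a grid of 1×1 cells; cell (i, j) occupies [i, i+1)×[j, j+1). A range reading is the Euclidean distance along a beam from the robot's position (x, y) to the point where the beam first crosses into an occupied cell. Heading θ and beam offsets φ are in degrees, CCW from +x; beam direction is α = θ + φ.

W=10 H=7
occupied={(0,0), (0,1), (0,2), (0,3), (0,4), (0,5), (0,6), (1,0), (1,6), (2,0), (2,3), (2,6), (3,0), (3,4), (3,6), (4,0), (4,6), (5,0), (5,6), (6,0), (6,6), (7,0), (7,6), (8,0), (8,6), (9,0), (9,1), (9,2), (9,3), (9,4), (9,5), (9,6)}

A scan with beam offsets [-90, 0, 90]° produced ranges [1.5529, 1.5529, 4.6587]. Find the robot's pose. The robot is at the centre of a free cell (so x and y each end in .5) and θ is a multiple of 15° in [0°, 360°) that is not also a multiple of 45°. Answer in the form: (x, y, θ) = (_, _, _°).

The pose lattice has 38·16 = 608 candidates. Test each by forward raycasting.
  (7.5, 4.5, 150°): beam 1 = 1.7321 ≠ 1.5529 ✗
  (6.5, 3.5, 240°): beam 1 = 2.8868 ≠ 1.5529 ✗
  (1.5, 2.5, 150°): beam 1 = 1.0000 ≠ 1.5529 ✗
  (7.5, 4.5, 285°): beam 1 = 4.6587 ≠ 1.5529 ✗
  (4.5, 5.5, 75°): beam 1 = 4.6587 ≠ 1.5529 ✗
  …
  (7.5, 4.5, 105°): r_1=1.5529, r_2=1.5529, r_3=4.6587 — all match ✓
No second candidate reproduces the full scan.

(x, y, θ) = (7.5, 4.5, 105°)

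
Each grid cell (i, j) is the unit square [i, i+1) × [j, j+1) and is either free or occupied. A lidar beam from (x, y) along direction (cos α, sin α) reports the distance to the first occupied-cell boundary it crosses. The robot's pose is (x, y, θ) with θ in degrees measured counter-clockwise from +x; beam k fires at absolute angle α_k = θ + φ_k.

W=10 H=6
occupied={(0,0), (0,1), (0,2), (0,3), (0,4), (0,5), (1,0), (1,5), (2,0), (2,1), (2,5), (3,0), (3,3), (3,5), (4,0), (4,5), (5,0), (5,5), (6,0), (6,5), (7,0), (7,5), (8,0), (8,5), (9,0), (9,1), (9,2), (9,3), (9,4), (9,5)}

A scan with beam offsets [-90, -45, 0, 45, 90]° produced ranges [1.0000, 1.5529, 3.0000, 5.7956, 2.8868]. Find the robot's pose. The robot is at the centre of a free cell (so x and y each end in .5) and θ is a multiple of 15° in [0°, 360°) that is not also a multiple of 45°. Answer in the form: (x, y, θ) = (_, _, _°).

The pose lattice has 30·16 = 480 candidates. Test each by forward raycasting.
  (1.5, 2.5, 105°): beam 1 = 1.9319 ≠ 1.0000 ✗
  (3.5, 2.5, 60°): beam 1 = 3.0000 ≠ 1.0000 ✗
  (5.5, 1.5, 345°): beam 1 = 0.5176 ≠ 1.0000 ✗
  (6.5, 3.5, 210°): beam 1 = 1.7321 ≠ 1.0000 ✗
  (8.5, 2.5, 15°): beam 1 = 1.5529 ≠ 1.0000 ✗
  …
  (8.5, 3.5, 150°): r_1=1.0000, r_2=1.5529, r_3=3.0000, r_4=5.7956, r_5=2.8868 — all match ✓
Unique over the lattice → pose = (8.5, 3.5, 150°).

(x, y, θ) = (8.5, 3.5, 150°)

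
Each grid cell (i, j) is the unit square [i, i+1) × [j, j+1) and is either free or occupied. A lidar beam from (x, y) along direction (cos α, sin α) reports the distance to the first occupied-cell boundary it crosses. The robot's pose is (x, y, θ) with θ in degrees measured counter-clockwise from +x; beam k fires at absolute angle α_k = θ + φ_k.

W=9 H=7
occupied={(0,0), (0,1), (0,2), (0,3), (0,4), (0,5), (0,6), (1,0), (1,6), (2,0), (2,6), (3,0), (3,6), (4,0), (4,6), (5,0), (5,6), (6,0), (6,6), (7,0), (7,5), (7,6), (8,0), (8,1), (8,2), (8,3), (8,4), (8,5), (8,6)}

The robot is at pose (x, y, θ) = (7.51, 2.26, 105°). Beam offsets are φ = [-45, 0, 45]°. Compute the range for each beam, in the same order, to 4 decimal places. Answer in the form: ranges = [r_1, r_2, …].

beam 1: φ=-45°, α=60°
  d=(0.5000,0.8660)  start (7,2)  tX=0.9800 tY=0.8545  stride 1/|dx|=2.0000 1/|dy|=1.1547
    cross y-line → (7,3), t=0.8545
    cross x-line → (8,3), t=0.9800 (wall)
  → r_1 = 0.9800
beam 2: φ=0°, α=105°
  d=(-0.2588,0.9659)  start (7,2)  tX=1.9705 tY=0.7661  stride 1/|dx|=3.8637 1/|dy|=1.0353
    cross y-line → (7,3), t=0.7661
    cross y-line → (7,4), t=1.8014
    cross x-line → (6,4), t=1.9705
    cross y-line → (6,5), t=2.8367
    cross y-line → (6,6), t=3.8719 (wall)
  → r_2 = 3.8719
beam 3: φ=45°, α=150°
  d=(-0.8660,0.5000)  start (7,2)  tX=0.5889 tY=1.4800  stride 1/|dx|=1.1547 1/|dy|=2.0000
    cross x-line → (6,2), t=0.5889
    cross y-line → (6,3), t=1.4800
    cross x-line → (5,3), t=1.7436
    cross x-line → (4,3), t=2.8983
    cross y-line → (4,4), t=3.4800
    cross x-line → (3,4), t=4.0530
    cross x-line → (2,4), t=5.2077
    cross y-line → (2,5), t=5.4800
    cross x-line → (1,5), t=6.3624
    cross y-line → (1,6), t=7.4800 (wall)
  → r_3 = 7.4800

ranges = [0.9800, 3.8719, 7.4800]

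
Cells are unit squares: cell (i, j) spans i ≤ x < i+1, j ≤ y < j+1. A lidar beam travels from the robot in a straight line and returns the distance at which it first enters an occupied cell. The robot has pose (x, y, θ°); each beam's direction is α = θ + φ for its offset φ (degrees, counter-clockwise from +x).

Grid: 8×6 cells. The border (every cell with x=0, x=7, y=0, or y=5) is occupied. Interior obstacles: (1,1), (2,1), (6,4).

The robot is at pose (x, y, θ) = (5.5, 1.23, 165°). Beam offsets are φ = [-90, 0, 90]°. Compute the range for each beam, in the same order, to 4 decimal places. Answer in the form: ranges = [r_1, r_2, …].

beam 1: φ=-90°, α=75°
  direction (0.2588, 0.9659); cell (5,1); t to first gridline: x 1.9319, y 0.7972 (then +3.8637 / +1.0353)
    (5,2) via y @ 0.7972
    (5,3) via y @ 1.8324
    (6,3) via x @ 1.9319
    (6,4) via y @ 2.8677  # hit
  → r_1 = 2.8677
beam 2: φ=0°, α=165°
  direction (-0.9659, 0.2588); cell (5,1); t to first gridline: x 0.5176, y 2.9751 (then +1.0353 / +3.8637)
    (4,1) via x @ 0.5176
    (3,1) via x @ 1.5529
    (2,1) via x @ 2.5882  # hit
  → r_2 = 2.5882
beam 3: φ=90°, α=255°
  direction (-0.2588, -0.9659); cell (5,1); t to first gridline: x 1.9319, y 0.2381 (then +3.8637 / +1.0353)
    (5,0) via y @ 0.2381  # hit
  → r_3 = 0.2381

ranges = [2.8677, 2.5882, 0.2381]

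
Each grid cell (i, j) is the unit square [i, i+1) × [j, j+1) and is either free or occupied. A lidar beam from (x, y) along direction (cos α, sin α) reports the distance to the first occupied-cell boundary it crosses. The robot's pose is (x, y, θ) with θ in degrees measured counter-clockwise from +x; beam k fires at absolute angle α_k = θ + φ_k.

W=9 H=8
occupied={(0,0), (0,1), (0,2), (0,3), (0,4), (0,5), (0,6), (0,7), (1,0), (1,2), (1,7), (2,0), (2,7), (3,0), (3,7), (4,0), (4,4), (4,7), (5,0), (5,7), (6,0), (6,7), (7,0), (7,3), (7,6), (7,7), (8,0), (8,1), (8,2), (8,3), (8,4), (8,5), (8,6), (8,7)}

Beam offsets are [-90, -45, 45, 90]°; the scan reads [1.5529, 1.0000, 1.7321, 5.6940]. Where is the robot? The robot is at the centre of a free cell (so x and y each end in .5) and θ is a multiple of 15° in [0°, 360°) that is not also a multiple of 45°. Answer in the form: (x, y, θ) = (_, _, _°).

(x, y, θ) = (6.5, 5.5, 75°)

The pose lattice has 38·16 = 608 candidates. Test each by forward raycasting.
  (4.5, 2.5, 210°): beam 1 = 5.1962 ≠ 1.5529 ✗
  (3.5, 1.5, 75°): beam 1 = 1.9319 ≠ 1.5529 ✗
  (1.5, 3.5, 240°): beam 1 = 0.5774 ≠ 1.5529 ✗
  (7.5, 1.5, 150°): beam 1 = 1.0000 ≠ 1.5529 ✗
  (2.5, 4.5, 300°): beam 1 = 1.7321 ≠ 1.5529 ✗
  …
  (6.5, 5.5, 75°): r_1=1.5529, r_2=1.0000, r_3=1.7321, r_4=5.6940 — all match ✓
Unique over the lattice → pose = (6.5, 5.5, 75°).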